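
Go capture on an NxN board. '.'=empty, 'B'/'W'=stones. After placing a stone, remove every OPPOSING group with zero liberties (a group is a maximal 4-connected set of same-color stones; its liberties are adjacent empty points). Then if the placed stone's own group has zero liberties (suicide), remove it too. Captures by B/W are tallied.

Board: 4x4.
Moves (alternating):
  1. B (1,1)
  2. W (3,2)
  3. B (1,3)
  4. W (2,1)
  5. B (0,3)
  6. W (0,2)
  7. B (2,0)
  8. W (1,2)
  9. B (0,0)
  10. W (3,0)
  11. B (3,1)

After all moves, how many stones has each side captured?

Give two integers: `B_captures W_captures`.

Move 1: B@(1,1) -> caps B=0 W=0
Move 2: W@(3,2) -> caps B=0 W=0
Move 3: B@(1,3) -> caps B=0 W=0
Move 4: W@(2,1) -> caps B=0 W=0
Move 5: B@(0,3) -> caps B=0 W=0
Move 6: W@(0,2) -> caps B=0 W=0
Move 7: B@(2,0) -> caps B=0 W=0
Move 8: W@(1,2) -> caps B=0 W=0
Move 9: B@(0,0) -> caps B=0 W=0
Move 10: W@(3,0) -> caps B=0 W=0
Move 11: B@(3,1) -> caps B=1 W=0

Answer: 1 0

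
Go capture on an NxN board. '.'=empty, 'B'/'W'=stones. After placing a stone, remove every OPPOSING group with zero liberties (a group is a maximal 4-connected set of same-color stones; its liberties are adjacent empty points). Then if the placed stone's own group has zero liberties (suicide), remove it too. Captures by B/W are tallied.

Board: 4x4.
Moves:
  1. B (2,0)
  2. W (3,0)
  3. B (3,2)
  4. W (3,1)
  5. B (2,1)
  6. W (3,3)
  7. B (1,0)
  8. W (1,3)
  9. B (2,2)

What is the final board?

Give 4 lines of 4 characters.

Answer: ....
B..W
BBB.
..BW

Derivation:
Move 1: B@(2,0) -> caps B=0 W=0
Move 2: W@(3,0) -> caps B=0 W=0
Move 3: B@(3,2) -> caps B=0 W=0
Move 4: W@(3,1) -> caps B=0 W=0
Move 5: B@(2,1) -> caps B=2 W=0
Move 6: W@(3,3) -> caps B=2 W=0
Move 7: B@(1,0) -> caps B=2 W=0
Move 8: W@(1,3) -> caps B=2 W=0
Move 9: B@(2,2) -> caps B=2 W=0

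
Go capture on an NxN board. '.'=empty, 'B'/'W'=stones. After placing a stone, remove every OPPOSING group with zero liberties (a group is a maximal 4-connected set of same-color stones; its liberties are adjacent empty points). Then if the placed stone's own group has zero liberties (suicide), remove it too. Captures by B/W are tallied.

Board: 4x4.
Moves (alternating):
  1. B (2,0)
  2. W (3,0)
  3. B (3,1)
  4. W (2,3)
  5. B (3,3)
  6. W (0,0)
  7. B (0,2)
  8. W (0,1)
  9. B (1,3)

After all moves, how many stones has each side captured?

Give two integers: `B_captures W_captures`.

Answer: 1 0

Derivation:
Move 1: B@(2,0) -> caps B=0 W=0
Move 2: W@(3,0) -> caps B=0 W=0
Move 3: B@(3,1) -> caps B=1 W=0
Move 4: W@(2,3) -> caps B=1 W=0
Move 5: B@(3,3) -> caps B=1 W=0
Move 6: W@(0,0) -> caps B=1 W=0
Move 7: B@(0,2) -> caps B=1 W=0
Move 8: W@(0,1) -> caps B=1 W=0
Move 9: B@(1,3) -> caps B=1 W=0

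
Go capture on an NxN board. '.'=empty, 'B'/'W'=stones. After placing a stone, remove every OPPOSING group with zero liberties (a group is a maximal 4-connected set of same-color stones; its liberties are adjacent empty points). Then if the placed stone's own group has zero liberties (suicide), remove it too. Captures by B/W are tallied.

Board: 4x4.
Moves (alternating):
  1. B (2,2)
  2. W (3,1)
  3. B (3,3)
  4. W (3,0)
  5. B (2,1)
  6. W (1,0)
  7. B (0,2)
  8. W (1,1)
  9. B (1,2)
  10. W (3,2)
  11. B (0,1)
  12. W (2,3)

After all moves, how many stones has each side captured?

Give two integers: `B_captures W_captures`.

Move 1: B@(2,2) -> caps B=0 W=0
Move 2: W@(3,1) -> caps B=0 W=0
Move 3: B@(3,3) -> caps B=0 W=0
Move 4: W@(3,0) -> caps B=0 W=0
Move 5: B@(2,1) -> caps B=0 W=0
Move 6: W@(1,0) -> caps B=0 W=0
Move 7: B@(0,2) -> caps B=0 W=0
Move 8: W@(1,1) -> caps B=0 W=0
Move 9: B@(1,2) -> caps B=0 W=0
Move 10: W@(3,2) -> caps B=0 W=0
Move 11: B@(0,1) -> caps B=0 W=0
Move 12: W@(2,3) -> caps B=0 W=1

Answer: 0 1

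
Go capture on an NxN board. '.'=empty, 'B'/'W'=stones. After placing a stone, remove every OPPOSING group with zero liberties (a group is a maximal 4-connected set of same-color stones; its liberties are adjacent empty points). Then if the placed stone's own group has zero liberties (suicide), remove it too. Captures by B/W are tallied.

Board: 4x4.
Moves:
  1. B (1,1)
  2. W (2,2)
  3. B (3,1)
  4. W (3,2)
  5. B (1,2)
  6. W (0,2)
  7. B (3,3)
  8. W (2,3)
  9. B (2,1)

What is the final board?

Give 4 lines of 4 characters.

Move 1: B@(1,1) -> caps B=0 W=0
Move 2: W@(2,2) -> caps B=0 W=0
Move 3: B@(3,1) -> caps B=0 W=0
Move 4: W@(3,2) -> caps B=0 W=0
Move 5: B@(1,2) -> caps B=0 W=0
Move 6: W@(0,2) -> caps B=0 W=0
Move 7: B@(3,3) -> caps B=0 W=0
Move 8: W@(2,3) -> caps B=0 W=1
Move 9: B@(2,1) -> caps B=0 W=1

Answer: ..W.
.BB.
.BWW
.BW.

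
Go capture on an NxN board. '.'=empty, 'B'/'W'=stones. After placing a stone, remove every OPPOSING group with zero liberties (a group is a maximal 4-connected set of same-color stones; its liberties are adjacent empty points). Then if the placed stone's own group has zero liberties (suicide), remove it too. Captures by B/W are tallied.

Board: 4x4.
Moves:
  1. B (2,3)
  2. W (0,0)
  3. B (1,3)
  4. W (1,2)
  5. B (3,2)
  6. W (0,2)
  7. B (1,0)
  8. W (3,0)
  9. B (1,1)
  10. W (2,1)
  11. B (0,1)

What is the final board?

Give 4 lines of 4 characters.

Answer: .BW.
BBWB
.W.B
W.B.

Derivation:
Move 1: B@(2,3) -> caps B=0 W=0
Move 2: W@(0,0) -> caps B=0 W=0
Move 3: B@(1,3) -> caps B=0 W=0
Move 4: W@(1,2) -> caps B=0 W=0
Move 5: B@(3,2) -> caps B=0 W=0
Move 6: W@(0,2) -> caps B=0 W=0
Move 7: B@(1,0) -> caps B=0 W=0
Move 8: W@(3,0) -> caps B=0 W=0
Move 9: B@(1,1) -> caps B=0 W=0
Move 10: W@(2,1) -> caps B=0 W=0
Move 11: B@(0,1) -> caps B=1 W=0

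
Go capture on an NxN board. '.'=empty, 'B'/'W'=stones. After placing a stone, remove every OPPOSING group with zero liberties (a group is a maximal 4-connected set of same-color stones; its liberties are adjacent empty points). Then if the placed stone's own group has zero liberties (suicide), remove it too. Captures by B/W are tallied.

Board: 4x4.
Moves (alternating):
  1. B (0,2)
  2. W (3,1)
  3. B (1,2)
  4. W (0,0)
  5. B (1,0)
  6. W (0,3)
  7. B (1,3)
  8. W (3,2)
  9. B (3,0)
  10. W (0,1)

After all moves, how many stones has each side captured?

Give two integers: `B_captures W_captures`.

Move 1: B@(0,2) -> caps B=0 W=0
Move 2: W@(3,1) -> caps B=0 W=0
Move 3: B@(1,2) -> caps B=0 W=0
Move 4: W@(0,0) -> caps B=0 W=0
Move 5: B@(1,0) -> caps B=0 W=0
Move 6: W@(0,3) -> caps B=0 W=0
Move 7: B@(1,3) -> caps B=1 W=0
Move 8: W@(3,2) -> caps B=1 W=0
Move 9: B@(3,0) -> caps B=1 W=0
Move 10: W@(0,1) -> caps B=1 W=0

Answer: 1 0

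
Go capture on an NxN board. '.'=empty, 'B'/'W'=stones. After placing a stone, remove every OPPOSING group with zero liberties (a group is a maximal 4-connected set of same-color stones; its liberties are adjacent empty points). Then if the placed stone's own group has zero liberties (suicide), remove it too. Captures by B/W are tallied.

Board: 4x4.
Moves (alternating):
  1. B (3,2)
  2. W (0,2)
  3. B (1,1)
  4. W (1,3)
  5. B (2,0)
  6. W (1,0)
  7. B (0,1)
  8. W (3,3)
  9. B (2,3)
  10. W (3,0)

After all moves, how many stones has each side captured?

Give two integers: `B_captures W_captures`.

Answer: 1 0

Derivation:
Move 1: B@(3,2) -> caps B=0 W=0
Move 2: W@(0,2) -> caps B=0 W=0
Move 3: B@(1,1) -> caps B=0 W=0
Move 4: W@(1,3) -> caps B=0 W=0
Move 5: B@(2,0) -> caps B=0 W=0
Move 6: W@(1,0) -> caps B=0 W=0
Move 7: B@(0,1) -> caps B=0 W=0
Move 8: W@(3,3) -> caps B=0 W=0
Move 9: B@(2,3) -> caps B=1 W=0
Move 10: W@(3,0) -> caps B=1 W=0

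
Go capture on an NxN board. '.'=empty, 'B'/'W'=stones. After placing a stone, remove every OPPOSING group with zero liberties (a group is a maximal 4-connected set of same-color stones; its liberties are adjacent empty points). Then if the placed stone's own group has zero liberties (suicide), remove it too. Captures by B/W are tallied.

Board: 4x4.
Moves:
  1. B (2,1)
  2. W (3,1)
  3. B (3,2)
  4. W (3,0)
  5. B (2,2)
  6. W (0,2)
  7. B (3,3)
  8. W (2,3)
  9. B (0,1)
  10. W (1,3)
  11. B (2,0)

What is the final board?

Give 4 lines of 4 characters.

Move 1: B@(2,1) -> caps B=0 W=0
Move 2: W@(3,1) -> caps B=0 W=0
Move 3: B@(3,2) -> caps B=0 W=0
Move 4: W@(3,0) -> caps B=0 W=0
Move 5: B@(2,2) -> caps B=0 W=0
Move 6: W@(0,2) -> caps B=0 W=0
Move 7: B@(3,3) -> caps B=0 W=0
Move 8: W@(2,3) -> caps B=0 W=0
Move 9: B@(0,1) -> caps B=0 W=0
Move 10: W@(1,3) -> caps B=0 W=0
Move 11: B@(2,0) -> caps B=2 W=0

Answer: .BW.
...W
BBBW
..BB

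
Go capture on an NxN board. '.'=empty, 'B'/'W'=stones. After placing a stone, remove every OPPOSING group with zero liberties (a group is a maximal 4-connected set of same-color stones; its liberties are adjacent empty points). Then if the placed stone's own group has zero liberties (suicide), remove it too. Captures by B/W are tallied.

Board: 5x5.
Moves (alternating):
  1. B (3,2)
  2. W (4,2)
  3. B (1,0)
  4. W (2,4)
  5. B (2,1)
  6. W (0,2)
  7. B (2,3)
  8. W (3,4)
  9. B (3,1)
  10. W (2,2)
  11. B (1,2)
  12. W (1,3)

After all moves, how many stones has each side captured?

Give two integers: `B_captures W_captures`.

Move 1: B@(3,2) -> caps B=0 W=0
Move 2: W@(4,2) -> caps B=0 W=0
Move 3: B@(1,0) -> caps B=0 W=0
Move 4: W@(2,4) -> caps B=0 W=0
Move 5: B@(2,1) -> caps B=0 W=0
Move 6: W@(0,2) -> caps B=0 W=0
Move 7: B@(2,3) -> caps B=0 W=0
Move 8: W@(3,4) -> caps B=0 W=0
Move 9: B@(3,1) -> caps B=0 W=0
Move 10: W@(2,2) -> caps B=0 W=0
Move 11: B@(1,2) -> caps B=1 W=0
Move 12: W@(1,3) -> caps B=1 W=0

Answer: 1 0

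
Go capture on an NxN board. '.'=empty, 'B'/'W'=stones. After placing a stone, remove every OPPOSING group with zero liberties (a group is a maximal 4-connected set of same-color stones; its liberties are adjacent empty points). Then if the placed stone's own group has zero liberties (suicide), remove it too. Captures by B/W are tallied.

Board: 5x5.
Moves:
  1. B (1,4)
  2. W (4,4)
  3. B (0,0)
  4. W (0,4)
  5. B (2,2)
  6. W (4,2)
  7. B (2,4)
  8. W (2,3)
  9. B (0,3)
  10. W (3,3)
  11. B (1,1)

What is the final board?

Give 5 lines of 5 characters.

Move 1: B@(1,4) -> caps B=0 W=0
Move 2: W@(4,4) -> caps B=0 W=0
Move 3: B@(0,0) -> caps B=0 W=0
Move 4: W@(0,4) -> caps B=0 W=0
Move 5: B@(2,2) -> caps B=0 W=0
Move 6: W@(4,2) -> caps B=0 W=0
Move 7: B@(2,4) -> caps B=0 W=0
Move 8: W@(2,3) -> caps B=0 W=0
Move 9: B@(0,3) -> caps B=1 W=0
Move 10: W@(3,3) -> caps B=1 W=0
Move 11: B@(1,1) -> caps B=1 W=0

Answer: B..B.
.B..B
..BWB
...W.
..W.W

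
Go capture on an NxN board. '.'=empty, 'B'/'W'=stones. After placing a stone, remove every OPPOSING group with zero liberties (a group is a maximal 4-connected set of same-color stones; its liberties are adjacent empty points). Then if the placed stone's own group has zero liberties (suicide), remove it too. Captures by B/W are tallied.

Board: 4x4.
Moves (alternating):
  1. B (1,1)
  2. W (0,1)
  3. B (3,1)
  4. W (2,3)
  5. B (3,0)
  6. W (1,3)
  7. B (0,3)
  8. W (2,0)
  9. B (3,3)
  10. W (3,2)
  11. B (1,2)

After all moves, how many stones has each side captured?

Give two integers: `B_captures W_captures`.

Answer: 0 1

Derivation:
Move 1: B@(1,1) -> caps B=0 W=0
Move 2: W@(0,1) -> caps B=0 W=0
Move 3: B@(3,1) -> caps B=0 W=0
Move 4: W@(2,3) -> caps B=0 W=0
Move 5: B@(3,0) -> caps B=0 W=0
Move 6: W@(1,3) -> caps B=0 W=0
Move 7: B@(0,3) -> caps B=0 W=0
Move 8: W@(2,0) -> caps B=0 W=0
Move 9: B@(3,3) -> caps B=0 W=0
Move 10: W@(3,2) -> caps B=0 W=1
Move 11: B@(1,2) -> caps B=0 W=1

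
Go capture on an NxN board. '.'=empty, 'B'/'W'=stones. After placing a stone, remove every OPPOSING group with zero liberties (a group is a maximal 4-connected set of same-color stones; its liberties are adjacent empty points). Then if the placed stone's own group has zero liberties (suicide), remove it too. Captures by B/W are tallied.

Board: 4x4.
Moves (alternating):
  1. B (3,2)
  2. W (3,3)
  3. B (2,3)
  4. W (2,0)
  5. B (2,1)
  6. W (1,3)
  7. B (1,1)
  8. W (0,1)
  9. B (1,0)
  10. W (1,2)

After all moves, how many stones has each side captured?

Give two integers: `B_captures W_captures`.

Move 1: B@(3,2) -> caps B=0 W=0
Move 2: W@(3,3) -> caps B=0 W=0
Move 3: B@(2,3) -> caps B=1 W=0
Move 4: W@(2,0) -> caps B=1 W=0
Move 5: B@(2,1) -> caps B=1 W=0
Move 6: W@(1,3) -> caps B=1 W=0
Move 7: B@(1,1) -> caps B=1 W=0
Move 8: W@(0,1) -> caps B=1 W=0
Move 9: B@(1,0) -> caps B=1 W=0
Move 10: W@(1,2) -> caps B=1 W=0

Answer: 1 0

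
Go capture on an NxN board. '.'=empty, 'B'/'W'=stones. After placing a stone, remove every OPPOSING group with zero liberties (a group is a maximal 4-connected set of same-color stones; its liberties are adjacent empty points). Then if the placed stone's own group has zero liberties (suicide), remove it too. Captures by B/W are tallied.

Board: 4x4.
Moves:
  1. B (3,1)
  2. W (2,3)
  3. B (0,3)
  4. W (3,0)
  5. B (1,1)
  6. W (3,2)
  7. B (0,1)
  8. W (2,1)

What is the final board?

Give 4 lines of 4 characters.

Answer: .B.B
.B..
.W.W
W.W.

Derivation:
Move 1: B@(3,1) -> caps B=0 W=0
Move 2: W@(2,3) -> caps B=0 W=0
Move 3: B@(0,3) -> caps B=0 W=0
Move 4: W@(3,0) -> caps B=0 W=0
Move 5: B@(1,1) -> caps B=0 W=0
Move 6: W@(3,2) -> caps B=0 W=0
Move 7: B@(0,1) -> caps B=0 W=0
Move 8: W@(2,1) -> caps B=0 W=1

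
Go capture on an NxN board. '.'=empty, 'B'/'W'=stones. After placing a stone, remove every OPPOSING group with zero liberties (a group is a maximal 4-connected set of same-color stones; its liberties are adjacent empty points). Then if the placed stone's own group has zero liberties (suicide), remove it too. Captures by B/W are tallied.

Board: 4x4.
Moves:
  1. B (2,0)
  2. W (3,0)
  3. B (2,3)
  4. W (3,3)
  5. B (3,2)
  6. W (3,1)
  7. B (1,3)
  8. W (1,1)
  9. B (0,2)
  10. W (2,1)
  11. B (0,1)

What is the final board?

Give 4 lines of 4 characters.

Move 1: B@(2,0) -> caps B=0 W=0
Move 2: W@(3,0) -> caps B=0 W=0
Move 3: B@(2,3) -> caps B=0 W=0
Move 4: W@(3,3) -> caps B=0 W=0
Move 5: B@(3,2) -> caps B=1 W=0
Move 6: W@(3,1) -> caps B=1 W=0
Move 7: B@(1,3) -> caps B=1 W=0
Move 8: W@(1,1) -> caps B=1 W=0
Move 9: B@(0,2) -> caps B=1 W=0
Move 10: W@(2,1) -> caps B=1 W=0
Move 11: B@(0,1) -> caps B=1 W=0

Answer: .BB.
.W.B
BW.B
WWB.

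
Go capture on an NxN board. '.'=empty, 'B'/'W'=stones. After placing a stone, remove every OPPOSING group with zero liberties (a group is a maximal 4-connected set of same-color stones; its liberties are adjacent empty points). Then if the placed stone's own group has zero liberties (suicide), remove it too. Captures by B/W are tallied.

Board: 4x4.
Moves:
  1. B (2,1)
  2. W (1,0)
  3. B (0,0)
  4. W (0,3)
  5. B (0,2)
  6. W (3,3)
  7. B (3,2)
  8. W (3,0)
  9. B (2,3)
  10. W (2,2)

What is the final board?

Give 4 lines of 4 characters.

Move 1: B@(2,1) -> caps B=0 W=0
Move 2: W@(1,0) -> caps B=0 W=0
Move 3: B@(0,0) -> caps B=0 W=0
Move 4: W@(0,3) -> caps B=0 W=0
Move 5: B@(0,2) -> caps B=0 W=0
Move 6: W@(3,3) -> caps B=0 W=0
Move 7: B@(3,2) -> caps B=0 W=0
Move 8: W@(3,0) -> caps B=0 W=0
Move 9: B@(2,3) -> caps B=1 W=0
Move 10: W@(2,2) -> caps B=1 W=0

Answer: B.BW
W...
.BWB
W.B.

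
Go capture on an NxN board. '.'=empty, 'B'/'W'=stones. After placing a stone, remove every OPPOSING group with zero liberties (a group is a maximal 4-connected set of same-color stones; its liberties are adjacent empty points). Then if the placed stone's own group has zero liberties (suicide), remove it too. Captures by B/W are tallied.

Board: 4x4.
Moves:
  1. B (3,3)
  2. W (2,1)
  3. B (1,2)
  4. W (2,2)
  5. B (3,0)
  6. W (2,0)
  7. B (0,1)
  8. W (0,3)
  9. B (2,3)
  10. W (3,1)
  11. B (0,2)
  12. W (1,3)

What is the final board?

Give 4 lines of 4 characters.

Move 1: B@(3,3) -> caps B=0 W=0
Move 2: W@(2,1) -> caps B=0 W=0
Move 3: B@(1,2) -> caps B=0 W=0
Move 4: W@(2,2) -> caps B=0 W=0
Move 5: B@(3,0) -> caps B=0 W=0
Move 6: W@(2,0) -> caps B=0 W=0
Move 7: B@(0,1) -> caps B=0 W=0
Move 8: W@(0,3) -> caps B=0 W=0
Move 9: B@(2,3) -> caps B=0 W=0
Move 10: W@(3,1) -> caps B=0 W=1
Move 11: B@(0,2) -> caps B=0 W=1
Move 12: W@(1,3) -> caps B=0 W=1

Answer: .BB.
..B.
WWWB
.W.B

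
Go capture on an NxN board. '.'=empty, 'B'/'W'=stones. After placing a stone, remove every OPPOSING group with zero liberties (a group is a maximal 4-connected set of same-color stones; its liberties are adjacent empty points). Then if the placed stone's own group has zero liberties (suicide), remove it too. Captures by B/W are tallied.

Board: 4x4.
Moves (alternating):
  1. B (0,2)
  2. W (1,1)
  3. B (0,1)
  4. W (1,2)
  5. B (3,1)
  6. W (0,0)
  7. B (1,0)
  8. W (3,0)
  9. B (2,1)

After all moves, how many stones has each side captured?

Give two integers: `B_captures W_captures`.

Move 1: B@(0,2) -> caps B=0 W=0
Move 2: W@(1,1) -> caps B=0 W=0
Move 3: B@(0,1) -> caps B=0 W=0
Move 4: W@(1,2) -> caps B=0 W=0
Move 5: B@(3,1) -> caps B=0 W=0
Move 6: W@(0,0) -> caps B=0 W=0
Move 7: B@(1,0) -> caps B=1 W=0
Move 8: W@(3,0) -> caps B=1 W=0
Move 9: B@(2,1) -> caps B=1 W=0

Answer: 1 0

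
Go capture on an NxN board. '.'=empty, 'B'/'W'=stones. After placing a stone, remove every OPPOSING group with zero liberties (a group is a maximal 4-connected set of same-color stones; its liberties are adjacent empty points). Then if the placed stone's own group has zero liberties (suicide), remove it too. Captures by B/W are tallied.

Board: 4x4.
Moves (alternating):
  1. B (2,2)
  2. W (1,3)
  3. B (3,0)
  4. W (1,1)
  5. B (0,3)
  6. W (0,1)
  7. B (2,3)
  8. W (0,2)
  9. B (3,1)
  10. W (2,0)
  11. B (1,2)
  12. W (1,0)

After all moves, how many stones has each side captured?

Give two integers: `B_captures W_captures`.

Answer: 0 1

Derivation:
Move 1: B@(2,2) -> caps B=0 W=0
Move 2: W@(1,3) -> caps B=0 W=0
Move 3: B@(3,0) -> caps B=0 W=0
Move 4: W@(1,1) -> caps B=0 W=0
Move 5: B@(0,3) -> caps B=0 W=0
Move 6: W@(0,1) -> caps B=0 W=0
Move 7: B@(2,3) -> caps B=0 W=0
Move 8: W@(0,2) -> caps B=0 W=1
Move 9: B@(3,1) -> caps B=0 W=1
Move 10: W@(2,0) -> caps B=0 W=1
Move 11: B@(1,2) -> caps B=0 W=1
Move 12: W@(1,0) -> caps B=0 W=1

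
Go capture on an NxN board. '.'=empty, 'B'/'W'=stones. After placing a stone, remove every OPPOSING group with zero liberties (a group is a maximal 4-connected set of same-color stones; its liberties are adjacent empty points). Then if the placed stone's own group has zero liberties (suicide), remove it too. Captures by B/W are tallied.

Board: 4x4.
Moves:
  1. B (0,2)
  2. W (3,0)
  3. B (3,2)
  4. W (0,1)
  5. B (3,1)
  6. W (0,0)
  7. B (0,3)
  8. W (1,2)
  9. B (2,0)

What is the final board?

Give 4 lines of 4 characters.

Answer: WWBB
..W.
B...
.BB.

Derivation:
Move 1: B@(0,2) -> caps B=0 W=0
Move 2: W@(3,0) -> caps B=0 W=0
Move 3: B@(3,2) -> caps B=0 W=0
Move 4: W@(0,1) -> caps B=0 W=0
Move 5: B@(3,1) -> caps B=0 W=0
Move 6: W@(0,0) -> caps B=0 W=0
Move 7: B@(0,3) -> caps B=0 W=0
Move 8: W@(1,2) -> caps B=0 W=0
Move 9: B@(2,0) -> caps B=1 W=0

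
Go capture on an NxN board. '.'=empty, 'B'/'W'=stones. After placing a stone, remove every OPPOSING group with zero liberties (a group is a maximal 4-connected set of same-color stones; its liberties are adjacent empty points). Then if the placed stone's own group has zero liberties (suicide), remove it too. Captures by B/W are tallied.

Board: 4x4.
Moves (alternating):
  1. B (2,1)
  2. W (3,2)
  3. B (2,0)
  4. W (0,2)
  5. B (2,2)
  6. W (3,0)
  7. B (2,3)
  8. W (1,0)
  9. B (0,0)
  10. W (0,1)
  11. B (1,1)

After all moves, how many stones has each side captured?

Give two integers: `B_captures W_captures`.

Move 1: B@(2,1) -> caps B=0 W=0
Move 2: W@(3,2) -> caps B=0 W=0
Move 3: B@(2,0) -> caps B=0 W=0
Move 4: W@(0,2) -> caps B=0 W=0
Move 5: B@(2,2) -> caps B=0 W=0
Move 6: W@(3,0) -> caps B=0 W=0
Move 7: B@(2,3) -> caps B=0 W=0
Move 8: W@(1,0) -> caps B=0 W=0
Move 9: B@(0,0) -> caps B=0 W=0
Move 10: W@(0,1) -> caps B=0 W=1
Move 11: B@(1,1) -> caps B=0 W=1

Answer: 0 1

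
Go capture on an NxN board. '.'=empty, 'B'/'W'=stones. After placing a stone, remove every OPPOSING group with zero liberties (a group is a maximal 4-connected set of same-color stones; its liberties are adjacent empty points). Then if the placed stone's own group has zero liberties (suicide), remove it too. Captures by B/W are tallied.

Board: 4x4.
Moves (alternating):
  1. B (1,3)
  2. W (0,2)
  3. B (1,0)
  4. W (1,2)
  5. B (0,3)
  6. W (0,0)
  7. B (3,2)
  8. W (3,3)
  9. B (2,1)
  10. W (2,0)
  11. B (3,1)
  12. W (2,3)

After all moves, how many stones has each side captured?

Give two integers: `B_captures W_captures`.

Answer: 0 2

Derivation:
Move 1: B@(1,3) -> caps B=0 W=0
Move 2: W@(0,2) -> caps B=0 W=0
Move 3: B@(1,0) -> caps B=0 W=0
Move 4: W@(1,2) -> caps B=0 W=0
Move 5: B@(0,3) -> caps B=0 W=0
Move 6: W@(0,0) -> caps B=0 W=0
Move 7: B@(3,2) -> caps B=0 W=0
Move 8: W@(3,3) -> caps B=0 W=0
Move 9: B@(2,1) -> caps B=0 W=0
Move 10: W@(2,0) -> caps B=0 W=0
Move 11: B@(3,1) -> caps B=0 W=0
Move 12: W@(2,3) -> caps B=0 W=2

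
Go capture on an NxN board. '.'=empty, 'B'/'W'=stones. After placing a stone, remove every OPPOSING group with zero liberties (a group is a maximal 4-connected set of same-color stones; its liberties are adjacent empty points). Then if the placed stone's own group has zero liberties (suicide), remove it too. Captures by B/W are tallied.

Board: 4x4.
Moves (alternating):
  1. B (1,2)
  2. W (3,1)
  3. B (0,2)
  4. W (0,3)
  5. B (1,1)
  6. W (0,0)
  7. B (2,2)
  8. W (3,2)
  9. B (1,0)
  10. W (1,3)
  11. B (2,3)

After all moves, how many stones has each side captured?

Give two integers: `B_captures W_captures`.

Answer: 2 0

Derivation:
Move 1: B@(1,2) -> caps B=0 W=0
Move 2: W@(3,1) -> caps B=0 W=0
Move 3: B@(0,2) -> caps B=0 W=0
Move 4: W@(0,3) -> caps B=0 W=0
Move 5: B@(1,1) -> caps B=0 W=0
Move 6: W@(0,0) -> caps B=0 W=0
Move 7: B@(2,2) -> caps B=0 W=0
Move 8: W@(3,2) -> caps B=0 W=0
Move 9: B@(1,0) -> caps B=0 W=0
Move 10: W@(1,3) -> caps B=0 W=0
Move 11: B@(2,3) -> caps B=2 W=0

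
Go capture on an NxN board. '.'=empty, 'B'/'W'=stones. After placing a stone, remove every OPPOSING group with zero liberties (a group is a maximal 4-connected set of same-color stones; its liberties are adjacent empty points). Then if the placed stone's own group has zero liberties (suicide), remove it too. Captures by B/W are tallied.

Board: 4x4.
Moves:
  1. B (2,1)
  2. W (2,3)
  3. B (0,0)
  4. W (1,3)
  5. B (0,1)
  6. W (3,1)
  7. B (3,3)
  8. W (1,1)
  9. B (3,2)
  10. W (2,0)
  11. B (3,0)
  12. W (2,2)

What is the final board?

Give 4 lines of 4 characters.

Answer: BB..
.W.W
WBWW
B.BB

Derivation:
Move 1: B@(2,1) -> caps B=0 W=0
Move 2: W@(2,3) -> caps B=0 W=0
Move 3: B@(0,0) -> caps B=0 W=0
Move 4: W@(1,3) -> caps B=0 W=0
Move 5: B@(0,1) -> caps B=0 W=0
Move 6: W@(3,1) -> caps B=0 W=0
Move 7: B@(3,3) -> caps B=0 W=0
Move 8: W@(1,1) -> caps B=0 W=0
Move 9: B@(3,2) -> caps B=0 W=0
Move 10: W@(2,0) -> caps B=0 W=0
Move 11: B@(3,0) -> caps B=1 W=0
Move 12: W@(2,2) -> caps B=1 W=0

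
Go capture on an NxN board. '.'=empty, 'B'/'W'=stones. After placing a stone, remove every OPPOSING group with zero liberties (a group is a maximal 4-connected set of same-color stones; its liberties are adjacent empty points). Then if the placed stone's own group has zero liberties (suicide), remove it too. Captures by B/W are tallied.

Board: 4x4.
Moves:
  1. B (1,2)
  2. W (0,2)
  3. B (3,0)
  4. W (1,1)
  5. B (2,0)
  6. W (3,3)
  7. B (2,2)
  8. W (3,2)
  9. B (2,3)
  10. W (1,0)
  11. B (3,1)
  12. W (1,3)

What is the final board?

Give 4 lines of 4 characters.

Answer: ..W.
WWBW
B.BB
BB..

Derivation:
Move 1: B@(1,2) -> caps B=0 W=0
Move 2: W@(0,2) -> caps B=0 W=0
Move 3: B@(3,0) -> caps B=0 W=0
Move 4: W@(1,1) -> caps B=0 W=0
Move 5: B@(2,0) -> caps B=0 W=0
Move 6: W@(3,3) -> caps B=0 W=0
Move 7: B@(2,2) -> caps B=0 W=0
Move 8: W@(3,2) -> caps B=0 W=0
Move 9: B@(2,3) -> caps B=0 W=0
Move 10: W@(1,0) -> caps B=0 W=0
Move 11: B@(3,1) -> caps B=2 W=0
Move 12: W@(1,3) -> caps B=2 W=0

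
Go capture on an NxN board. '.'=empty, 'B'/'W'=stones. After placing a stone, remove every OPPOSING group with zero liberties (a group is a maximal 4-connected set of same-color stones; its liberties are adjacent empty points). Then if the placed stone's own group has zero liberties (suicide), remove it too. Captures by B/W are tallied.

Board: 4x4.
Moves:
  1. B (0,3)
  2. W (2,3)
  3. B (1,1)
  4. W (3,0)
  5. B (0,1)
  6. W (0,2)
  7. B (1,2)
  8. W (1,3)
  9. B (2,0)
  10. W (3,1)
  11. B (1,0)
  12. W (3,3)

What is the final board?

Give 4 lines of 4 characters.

Answer: .B.B
BBBW
B..W
WW.W

Derivation:
Move 1: B@(0,3) -> caps B=0 W=0
Move 2: W@(2,3) -> caps B=0 W=0
Move 3: B@(1,1) -> caps B=0 W=0
Move 4: W@(3,0) -> caps B=0 W=0
Move 5: B@(0,1) -> caps B=0 W=0
Move 6: W@(0,2) -> caps B=0 W=0
Move 7: B@(1,2) -> caps B=1 W=0
Move 8: W@(1,3) -> caps B=1 W=0
Move 9: B@(2,0) -> caps B=1 W=0
Move 10: W@(3,1) -> caps B=1 W=0
Move 11: B@(1,0) -> caps B=1 W=0
Move 12: W@(3,3) -> caps B=1 W=0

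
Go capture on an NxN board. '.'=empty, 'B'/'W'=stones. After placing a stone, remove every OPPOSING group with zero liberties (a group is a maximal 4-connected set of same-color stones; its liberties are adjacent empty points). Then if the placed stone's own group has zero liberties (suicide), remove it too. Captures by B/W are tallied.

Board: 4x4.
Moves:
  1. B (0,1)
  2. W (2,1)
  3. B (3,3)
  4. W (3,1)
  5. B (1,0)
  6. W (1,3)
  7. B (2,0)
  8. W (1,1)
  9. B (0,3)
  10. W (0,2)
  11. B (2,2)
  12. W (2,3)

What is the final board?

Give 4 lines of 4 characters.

Move 1: B@(0,1) -> caps B=0 W=0
Move 2: W@(2,1) -> caps B=0 W=0
Move 3: B@(3,3) -> caps B=0 W=0
Move 4: W@(3,1) -> caps B=0 W=0
Move 5: B@(1,0) -> caps B=0 W=0
Move 6: W@(1,3) -> caps B=0 W=0
Move 7: B@(2,0) -> caps B=0 W=0
Move 8: W@(1,1) -> caps B=0 W=0
Move 9: B@(0,3) -> caps B=0 W=0
Move 10: W@(0,2) -> caps B=0 W=1
Move 11: B@(2,2) -> caps B=0 W=1
Move 12: W@(2,3) -> caps B=0 W=1

Answer: .BW.
BW.W
BWBW
.W.B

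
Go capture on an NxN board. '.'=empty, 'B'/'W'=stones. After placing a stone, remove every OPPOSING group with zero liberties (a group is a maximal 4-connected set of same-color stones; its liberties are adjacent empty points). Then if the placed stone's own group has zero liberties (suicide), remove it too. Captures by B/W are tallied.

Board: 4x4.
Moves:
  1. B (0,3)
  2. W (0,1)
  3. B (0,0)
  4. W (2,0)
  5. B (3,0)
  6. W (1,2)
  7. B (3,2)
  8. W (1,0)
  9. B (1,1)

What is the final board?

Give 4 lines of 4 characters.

Answer: .W.B
WBW.
W...
B.B.

Derivation:
Move 1: B@(0,3) -> caps B=0 W=0
Move 2: W@(0,1) -> caps B=0 W=0
Move 3: B@(0,0) -> caps B=0 W=0
Move 4: W@(2,0) -> caps B=0 W=0
Move 5: B@(3,0) -> caps B=0 W=0
Move 6: W@(1,2) -> caps B=0 W=0
Move 7: B@(3,2) -> caps B=0 W=0
Move 8: W@(1,0) -> caps B=0 W=1
Move 9: B@(1,1) -> caps B=0 W=1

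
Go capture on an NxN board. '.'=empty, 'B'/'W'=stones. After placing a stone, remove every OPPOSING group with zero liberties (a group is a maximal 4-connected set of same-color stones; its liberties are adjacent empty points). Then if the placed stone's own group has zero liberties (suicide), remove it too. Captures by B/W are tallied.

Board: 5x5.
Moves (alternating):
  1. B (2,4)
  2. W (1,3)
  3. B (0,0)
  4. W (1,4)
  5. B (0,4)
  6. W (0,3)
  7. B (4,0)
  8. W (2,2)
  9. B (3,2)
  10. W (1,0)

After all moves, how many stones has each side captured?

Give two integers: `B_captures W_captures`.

Move 1: B@(2,4) -> caps B=0 W=0
Move 2: W@(1,3) -> caps B=0 W=0
Move 3: B@(0,0) -> caps B=0 W=0
Move 4: W@(1,4) -> caps B=0 W=0
Move 5: B@(0,4) -> caps B=0 W=0
Move 6: W@(0,3) -> caps B=0 W=1
Move 7: B@(4,0) -> caps B=0 W=1
Move 8: W@(2,2) -> caps B=0 W=1
Move 9: B@(3,2) -> caps B=0 W=1
Move 10: W@(1,0) -> caps B=0 W=1

Answer: 0 1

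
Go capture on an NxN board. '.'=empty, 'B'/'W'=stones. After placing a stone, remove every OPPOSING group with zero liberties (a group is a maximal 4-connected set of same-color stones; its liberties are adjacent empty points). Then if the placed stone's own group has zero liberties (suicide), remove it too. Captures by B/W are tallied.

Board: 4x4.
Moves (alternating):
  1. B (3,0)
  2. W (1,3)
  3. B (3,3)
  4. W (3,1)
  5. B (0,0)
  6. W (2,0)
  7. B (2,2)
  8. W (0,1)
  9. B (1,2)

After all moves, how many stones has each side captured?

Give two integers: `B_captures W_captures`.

Move 1: B@(3,0) -> caps B=0 W=0
Move 2: W@(1,3) -> caps B=0 W=0
Move 3: B@(3,3) -> caps B=0 W=0
Move 4: W@(3,1) -> caps B=0 W=0
Move 5: B@(0,0) -> caps B=0 W=0
Move 6: W@(2,0) -> caps B=0 W=1
Move 7: B@(2,2) -> caps B=0 W=1
Move 8: W@(0,1) -> caps B=0 W=1
Move 9: B@(1,2) -> caps B=0 W=1

Answer: 0 1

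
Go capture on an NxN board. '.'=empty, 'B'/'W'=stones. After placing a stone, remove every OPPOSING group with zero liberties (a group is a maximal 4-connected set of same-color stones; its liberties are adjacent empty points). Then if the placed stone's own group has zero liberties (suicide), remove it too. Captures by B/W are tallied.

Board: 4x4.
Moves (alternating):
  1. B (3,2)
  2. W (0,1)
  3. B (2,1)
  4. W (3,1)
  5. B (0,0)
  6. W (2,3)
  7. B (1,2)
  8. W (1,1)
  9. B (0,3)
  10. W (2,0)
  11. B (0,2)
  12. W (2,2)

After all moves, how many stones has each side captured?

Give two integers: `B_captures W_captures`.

Move 1: B@(3,2) -> caps B=0 W=0
Move 2: W@(0,1) -> caps B=0 W=0
Move 3: B@(2,1) -> caps B=0 W=0
Move 4: W@(3,1) -> caps B=0 W=0
Move 5: B@(0,0) -> caps B=0 W=0
Move 6: W@(2,3) -> caps B=0 W=0
Move 7: B@(1,2) -> caps B=0 W=0
Move 8: W@(1,1) -> caps B=0 W=0
Move 9: B@(0,3) -> caps B=0 W=0
Move 10: W@(2,0) -> caps B=0 W=0
Move 11: B@(0,2) -> caps B=0 W=0
Move 12: W@(2,2) -> caps B=0 W=1

Answer: 0 1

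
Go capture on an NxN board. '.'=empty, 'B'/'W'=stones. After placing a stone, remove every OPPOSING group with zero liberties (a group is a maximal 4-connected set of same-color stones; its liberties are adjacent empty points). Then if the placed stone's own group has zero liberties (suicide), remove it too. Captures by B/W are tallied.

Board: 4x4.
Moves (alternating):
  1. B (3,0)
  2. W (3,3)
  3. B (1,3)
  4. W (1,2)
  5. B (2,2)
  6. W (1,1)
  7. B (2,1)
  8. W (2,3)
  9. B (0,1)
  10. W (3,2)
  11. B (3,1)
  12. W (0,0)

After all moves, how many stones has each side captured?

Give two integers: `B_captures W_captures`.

Answer: 3 0

Derivation:
Move 1: B@(3,0) -> caps B=0 W=0
Move 2: W@(3,3) -> caps B=0 W=0
Move 3: B@(1,3) -> caps B=0 W=0
Move 4: W@(1,2) -> caps B=0 W=0
Move 5: B@(2,2) -> caps B=0 W=0
Move 6: W@(1,1) -> caps B=0 W=0
Move 7: B@(2,1) -> caps B=0 W=0
Move 8: W@(2,3) -> caps B=0 W=0
Move 9: B@(0,1) -> caps B=0 W=0
Move 10: W@(3,2) -> caps B=0 W=0
Move 11: B@(3,1) -> caps B=3 W=0
Move 12: W@(0,0) -> caps B=3 W=0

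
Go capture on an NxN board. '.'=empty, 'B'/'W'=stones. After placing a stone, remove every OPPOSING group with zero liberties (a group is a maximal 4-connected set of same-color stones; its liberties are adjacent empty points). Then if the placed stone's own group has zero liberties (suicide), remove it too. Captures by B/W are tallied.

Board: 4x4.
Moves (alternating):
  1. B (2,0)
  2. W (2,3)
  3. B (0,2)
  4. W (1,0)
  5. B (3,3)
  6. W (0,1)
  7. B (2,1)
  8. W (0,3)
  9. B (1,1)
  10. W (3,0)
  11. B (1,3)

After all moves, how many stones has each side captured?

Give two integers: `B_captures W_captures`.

Answer: 1 0

Derivation:
Move 1: B@(2,0) -> caps B=0 W=0
Move 2: W@(2,3) -> caps B=0 W=0
Move 3: B@(0,2) -> caps B=0 W=0
Move 4: W@(1,0) -> caps B=0 W=0
Move 5: B@(3,3) -> caps B=0 W=0
Move 6: W@(0,1) -> caps B=0 W=0
Move 7: B@(2,1) -> caps B=0 W=0
Move 8: W@(0,3) -> caps B=0 W=0
Move 9: B@(1,1) -> caps B=0 W=0
Move 10: W@(3,0) -> caps B=0 W=0
Move 11: B@(1,3) -> caps B=1 W=0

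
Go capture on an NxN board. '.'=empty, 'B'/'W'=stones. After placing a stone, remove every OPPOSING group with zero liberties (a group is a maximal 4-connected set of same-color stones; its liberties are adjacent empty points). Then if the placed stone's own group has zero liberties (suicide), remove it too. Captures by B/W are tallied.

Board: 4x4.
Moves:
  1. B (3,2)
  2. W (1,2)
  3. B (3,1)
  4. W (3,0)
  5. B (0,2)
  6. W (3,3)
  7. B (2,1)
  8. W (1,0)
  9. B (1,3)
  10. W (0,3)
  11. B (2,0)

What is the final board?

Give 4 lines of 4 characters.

Move 1: B@(3,2) -> caps B=0 W=0
Move 2: W@(1,2) -> caps B=0 W=0
Move 3: B@(3,1) -> caps B=0 W=0
Move 4: W@(3,0) -> caps B=0 W=0
Move 5: B@(0,2) -> caps B=0 W=0
Move 6: W@(3,3) -> caps B=0 W=0
Move 7: B@(2,1) -> caps B=0 W=0
Move 8: W@(1,0) -> caps B=0 W=0
Move 9: B@(1,3) -> caps B=0 W=0
Move 10: W@(0,3) -> caps B=0 W=0
Move 11: B@(2,0) -> caps B=1 W=0

Answer: ..B.
W.WB
BB..
.BBW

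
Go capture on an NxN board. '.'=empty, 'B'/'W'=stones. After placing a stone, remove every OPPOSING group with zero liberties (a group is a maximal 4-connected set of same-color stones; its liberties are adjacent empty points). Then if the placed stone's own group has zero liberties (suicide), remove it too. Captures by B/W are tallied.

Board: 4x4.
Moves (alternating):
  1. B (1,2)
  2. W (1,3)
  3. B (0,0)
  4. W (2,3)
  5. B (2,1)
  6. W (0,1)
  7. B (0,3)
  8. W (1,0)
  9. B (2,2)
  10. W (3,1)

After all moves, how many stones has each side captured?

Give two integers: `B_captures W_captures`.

Move 1: B@(1,2) -> caps B=0 W=0
Move 2: W@(1,3) -> caps B=0 W=0
Move 3: B@(0,0) -> caps B=0 W=0
Move 4: W@(2,3) -> caps B=0 W=0
Move 5: B@(2,1) -> caps B=0 W=0
Move 6: W@(0,1) -> caps B=0 W=0
Move 7: B@(0,3) -> caps B=0 W=0
Move 8: W@(1,0) -> caps B=0 W=1
Move 9: B@(2,2) -> caps B=0 W=1
Move 10: W@(3,1) -> caps B=0 W=1

Answer: 0 1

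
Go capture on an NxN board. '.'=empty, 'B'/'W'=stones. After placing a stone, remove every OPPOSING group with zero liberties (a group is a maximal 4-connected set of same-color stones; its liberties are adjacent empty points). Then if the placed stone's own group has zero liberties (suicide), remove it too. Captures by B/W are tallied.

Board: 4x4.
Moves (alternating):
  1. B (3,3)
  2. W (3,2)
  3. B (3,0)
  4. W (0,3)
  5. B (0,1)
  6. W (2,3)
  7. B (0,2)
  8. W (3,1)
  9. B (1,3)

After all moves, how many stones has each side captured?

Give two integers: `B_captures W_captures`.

Answer: 1 1

Derivation:
Move 1: B@(3,3) -> caps B=0 W=0
Move 2: W@(3,2) -> caps B=0 W=0
Move 3: B@(3,0) -> caps B=0 W=0
Move 4: W@(0,3) -> caps B=0 W=0
Move 5: B@(0,1) -> caps B=0 W=0
Move 6: W@(2,3) -> caps B=0 W=1
Move 7: B@(0,2) -> caps B=0 W=1
Move 8: W@(3,1) -> caps B=0 W=1
Move 9: B@(1,3) -> caps B=1 W=1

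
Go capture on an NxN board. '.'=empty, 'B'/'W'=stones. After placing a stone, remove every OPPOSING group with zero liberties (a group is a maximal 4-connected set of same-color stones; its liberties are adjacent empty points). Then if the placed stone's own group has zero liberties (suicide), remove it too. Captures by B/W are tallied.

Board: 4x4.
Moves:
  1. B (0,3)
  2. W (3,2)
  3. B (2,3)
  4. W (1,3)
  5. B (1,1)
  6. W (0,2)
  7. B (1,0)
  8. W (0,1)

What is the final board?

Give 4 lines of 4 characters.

Move 1: B@(0,3) -> caps B=0 W=0
Move 2: W@(3,2) -> caps B=0 W=0
Move 3: B@(2,3) -> caps B=0 W=0
Move 4: W@(1,3) -> caps B=0 W=0
Move 5: B@(1,1) -> caps B=0 W=0
Move 6: W@(0,2) -> caps B=0 W=1
Move 7: B@(1,0) -> caps B=0 W=1
Move 8: W@(0,1) -> caps B=0 W=1

Answer: .WW.
BB.W
...B
..W.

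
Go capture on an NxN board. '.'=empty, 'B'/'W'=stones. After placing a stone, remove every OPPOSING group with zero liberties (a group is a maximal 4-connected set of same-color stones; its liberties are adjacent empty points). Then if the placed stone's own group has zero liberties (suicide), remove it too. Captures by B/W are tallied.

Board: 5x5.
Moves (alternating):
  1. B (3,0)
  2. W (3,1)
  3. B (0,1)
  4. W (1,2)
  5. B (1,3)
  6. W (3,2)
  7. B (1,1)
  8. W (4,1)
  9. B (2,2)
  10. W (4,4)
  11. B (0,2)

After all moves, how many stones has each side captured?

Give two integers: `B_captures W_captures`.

Answer: 1 0

Derivation:
Move 1: B@(3,0) -> caps B=0 W=0
Move 2: W@(3,1) -> caps B=0 W=0
Move 3: B@(0,1) -> caps B=0 W=0
Move 4: W@(1,2) -> caps B=0 W=0
Move 5: B@(1,3) -> caps B=0 W=0
Move 6: W@(3,2) -> caps B=0 W=0
Move 7: B@(1,1) -> caps B=0 W=0
Move 8: W@(4,1) -> caps B=0 W=0
Move 9: B@(2,2) -> caps B=0 W=0
Move 10: W@(4,4) -> caps B=0 W=0
Move 11: B@(0,2) -> caps B=1 W=0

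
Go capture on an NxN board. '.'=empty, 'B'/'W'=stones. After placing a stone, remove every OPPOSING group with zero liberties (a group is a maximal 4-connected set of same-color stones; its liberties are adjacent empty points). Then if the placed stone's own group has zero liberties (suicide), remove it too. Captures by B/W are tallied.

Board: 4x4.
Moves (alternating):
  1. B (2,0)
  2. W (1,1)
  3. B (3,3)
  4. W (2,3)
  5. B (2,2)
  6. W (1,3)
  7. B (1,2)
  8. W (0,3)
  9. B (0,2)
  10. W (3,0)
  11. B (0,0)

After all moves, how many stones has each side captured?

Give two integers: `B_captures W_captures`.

Move 1: B@(2,0) -> caps B=0 W=0
Move 2: W@(1,1) -> caps B=0 W=0
Move 3: B@(3,3) -> caps B=0 W=0
Move 4: W@(2,3) -> caps B=0 W=0
Move 5: B@(2,2) -> caps B=0 W=0
Move 6: W@(1,3) -> caps B=0 W=0
Move 7: B@(1,2) -> caps B=0 W=0
Move 8: W@(0,3) -> caps B=0 W=0
Move 9: B@(0,2) -> caps B=3 W=0
Move 10: W@(3,0) -> caps B=3 W=0
Move 11: B@(0,0) -> caps B=3 W=0

Answer: 3 0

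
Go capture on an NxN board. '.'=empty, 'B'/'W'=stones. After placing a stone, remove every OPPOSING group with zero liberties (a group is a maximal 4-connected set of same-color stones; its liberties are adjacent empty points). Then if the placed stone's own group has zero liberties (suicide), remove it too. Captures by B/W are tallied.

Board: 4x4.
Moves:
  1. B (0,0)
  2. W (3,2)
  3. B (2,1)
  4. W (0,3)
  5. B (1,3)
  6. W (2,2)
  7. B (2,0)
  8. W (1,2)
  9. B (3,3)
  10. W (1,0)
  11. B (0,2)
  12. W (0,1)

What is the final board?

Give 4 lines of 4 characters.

Answer: .WB.
W.WB
BBW.
..WB

Derivation:
Move 1: B@(0,0) -> caps B=0 W=0
Move 2: W@(3,2) -> caps B=0 W=0
Move 3: B@(2,1) -> caps B=0 W=0
Move 4: W@(0,3) -> caps B=0 W=0
Move 5: B@(1,3) -> caps B=0 W=0
Move 6: W@(2,2) -> caps B=0 W=0
Move 7: B@(2,0) -> caps B=0 W=0
Move 8: W@(1,2) -> caps B=0 W=0
Move 9: B@(3,3) -> caps B=0 W=0
Move 10: W@(1,0) -> caps B=0 W=0
Move 11: B@(0,2) -> caps B=1 W=0
Move 12: W@(0,1) -> caps B=1 W=1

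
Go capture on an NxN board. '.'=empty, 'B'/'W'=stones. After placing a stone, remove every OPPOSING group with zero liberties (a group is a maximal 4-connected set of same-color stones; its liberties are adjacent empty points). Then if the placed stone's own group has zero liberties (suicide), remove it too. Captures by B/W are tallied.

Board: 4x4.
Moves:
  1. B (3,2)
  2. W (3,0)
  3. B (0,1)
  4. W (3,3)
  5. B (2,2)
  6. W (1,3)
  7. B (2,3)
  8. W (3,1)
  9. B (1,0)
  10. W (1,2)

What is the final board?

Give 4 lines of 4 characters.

Answer: .B..
B.WW
..BB
WWB.

Derivation:
Move 1: B@(3,2) -> caps B=0 W=0
Move 2: W@(3,0) -> caps B=0 W=0
Move 3: B@(0,1) -> caps B=0 W=0
Move 4: W@(3,3) -> caps B=0 W=0
Move 5: B@(2,2) -> caps B=0 W=0
Move 6: W@(1,3) -> caps B=0 W=0
Move 7: B@(2,3) -> caps B=1 W=0
Move 8: W@(3,1) -> caps B=1 W=0
Move 9: B@(1,0) -> caps B=1 W=0
Move 10: W@(1,2) -> caps B=1 W=0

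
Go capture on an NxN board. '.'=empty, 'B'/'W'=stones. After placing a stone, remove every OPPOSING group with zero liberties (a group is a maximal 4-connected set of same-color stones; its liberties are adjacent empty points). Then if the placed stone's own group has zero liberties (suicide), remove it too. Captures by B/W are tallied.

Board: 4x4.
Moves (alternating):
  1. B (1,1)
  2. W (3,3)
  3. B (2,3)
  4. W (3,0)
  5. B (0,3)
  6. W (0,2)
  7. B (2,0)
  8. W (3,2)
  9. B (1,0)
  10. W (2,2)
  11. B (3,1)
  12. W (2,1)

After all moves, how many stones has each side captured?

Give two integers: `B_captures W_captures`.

Answer: 1 0

Derivation:
Move 1: B@(1,1) -> caps B=0 W=0
Move 2: W@(3,3) -> caps B=0 W=0
Move 3: B@(2,3) -> caps B=0 W=0
Move 4: W@(3,0) -> caps B=0 W=0
Move 5: B@(0,3) -> caps B=0 W=0
Move 6: W@(0,2) -> caps B=0 W=0
Move 7: B@(2,0) -> caps B=0 W=0
Move 8: W@(3,2) -> caps B=0 W=0
Move 9: B@(1,0) -> caps B=0 W=0
Move 10: W@(2,2) -> caps B=0 W=0
Move 11: B@(3,1) -> caps B=1 W=0
Move 12: W@(2,1) -> caps B=1 W=0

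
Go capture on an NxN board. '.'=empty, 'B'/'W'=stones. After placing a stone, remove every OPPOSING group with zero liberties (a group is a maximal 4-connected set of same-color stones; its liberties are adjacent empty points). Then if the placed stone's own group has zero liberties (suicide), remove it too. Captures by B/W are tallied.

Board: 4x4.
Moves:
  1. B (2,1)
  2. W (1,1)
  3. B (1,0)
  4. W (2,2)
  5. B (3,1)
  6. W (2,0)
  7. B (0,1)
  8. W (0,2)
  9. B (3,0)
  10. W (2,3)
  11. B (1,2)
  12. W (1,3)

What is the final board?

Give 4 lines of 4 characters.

Answer: .BW.
B.BW
.BWW
BB..

Derivation:
Move 1: B@(2,1) -> caps B=0 W=0
Move 2: W@(1,1) -> caps B=0 W=0
Move 3: B@(1,0) -> caps B=0 W=0
Move 4: W@(2,2) -> caps B=0 W=0
Move 5: B@(3,1) -> caps B=0 W=0
Move 6: W@(2,0) -> caps B=0 W=0
Move 7: B@(0,1) -> caps B=0 W=0
Move 8: W@(0,2) -> caps B=0 W=0
Move 9: B@(3,0) -> caps B=1 W=0
Move 10: W@(2,3) -> caps B=1 W=0
Move 11: B@(1,2) -> caps B=2 W=0
Move 12: W@(1,3) -> caps B=2 W=0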